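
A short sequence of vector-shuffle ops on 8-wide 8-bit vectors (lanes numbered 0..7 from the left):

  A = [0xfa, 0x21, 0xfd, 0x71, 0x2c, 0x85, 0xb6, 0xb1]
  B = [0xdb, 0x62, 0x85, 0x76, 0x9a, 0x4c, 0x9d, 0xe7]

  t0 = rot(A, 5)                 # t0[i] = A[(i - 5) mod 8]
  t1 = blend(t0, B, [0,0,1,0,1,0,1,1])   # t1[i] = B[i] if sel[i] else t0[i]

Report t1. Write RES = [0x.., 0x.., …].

t0 = [0x71, 0x2c, 0x85, 0xb6, 0xb1, 0xfa, 0x21, 0xfd]
t1 = [0x71, 0x2c, 0x85, 0xb6, 0x9a, 0xfa, 0x9d, 0xe7]

RES = [0x71, 0x2c, 0x85, 0xb6, 0x9a, 0xfa, 0x9d, 0xe7]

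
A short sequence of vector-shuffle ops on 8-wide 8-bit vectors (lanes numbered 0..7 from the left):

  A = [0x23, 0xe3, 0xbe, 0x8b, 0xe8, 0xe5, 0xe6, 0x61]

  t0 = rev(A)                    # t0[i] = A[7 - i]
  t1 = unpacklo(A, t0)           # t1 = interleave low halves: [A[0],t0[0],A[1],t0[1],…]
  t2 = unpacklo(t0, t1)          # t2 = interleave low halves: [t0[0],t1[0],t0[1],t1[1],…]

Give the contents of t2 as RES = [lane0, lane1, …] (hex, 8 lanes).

  t0: 61 e6 e5 e8 8b be e3 23
  t1: 23 61 e3 e6 be e5 8b e8
  t2: 61 23 e6 61 e5 e3 e8 e6

RES = [ 0x61  0x23  0xe6  0x61  0xe5  0xe3  0xe8  0xe6 ]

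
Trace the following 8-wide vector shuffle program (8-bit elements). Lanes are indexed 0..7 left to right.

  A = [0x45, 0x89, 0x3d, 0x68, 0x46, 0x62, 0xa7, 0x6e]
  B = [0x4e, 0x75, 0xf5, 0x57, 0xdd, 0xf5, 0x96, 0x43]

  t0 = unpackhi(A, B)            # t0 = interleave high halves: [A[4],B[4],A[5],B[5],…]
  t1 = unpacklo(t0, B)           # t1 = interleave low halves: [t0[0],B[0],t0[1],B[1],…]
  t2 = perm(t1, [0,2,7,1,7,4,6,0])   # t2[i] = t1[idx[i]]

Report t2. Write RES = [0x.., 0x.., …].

RES = [0x46, 0xdd, 0x57, 0x4e, 0x57, 0x62, 0xf5, 0x46]

→ t0 |46|dd|62|f5|a7|96|6e|43|
→ t1 |46|4e|dd|75|62|f5|f5|57|
→ t2 |46|dd|57|4e|57|62|f5|46|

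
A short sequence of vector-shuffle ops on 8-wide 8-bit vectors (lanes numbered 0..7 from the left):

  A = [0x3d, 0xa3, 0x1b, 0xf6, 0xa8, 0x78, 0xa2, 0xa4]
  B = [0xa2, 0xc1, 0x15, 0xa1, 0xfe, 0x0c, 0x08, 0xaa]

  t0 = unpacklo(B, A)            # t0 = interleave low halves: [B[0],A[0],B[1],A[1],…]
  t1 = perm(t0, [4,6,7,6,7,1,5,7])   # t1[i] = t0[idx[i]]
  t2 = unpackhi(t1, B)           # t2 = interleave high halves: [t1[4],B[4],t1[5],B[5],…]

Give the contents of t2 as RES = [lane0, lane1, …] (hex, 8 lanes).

RES = [0xf6, 0xfe, 0x3d, 0x0c, 0x1b, 0x08, 0xf6, 0xaa]

→ t0 |a2|3d|c1|a3|15|1b|a1|f6|
→ t1 |15|a1|f6|a1|f6|3d|1b|f6|
→ t2 |f6|fe|3d|0c|1b|08|f6|aa|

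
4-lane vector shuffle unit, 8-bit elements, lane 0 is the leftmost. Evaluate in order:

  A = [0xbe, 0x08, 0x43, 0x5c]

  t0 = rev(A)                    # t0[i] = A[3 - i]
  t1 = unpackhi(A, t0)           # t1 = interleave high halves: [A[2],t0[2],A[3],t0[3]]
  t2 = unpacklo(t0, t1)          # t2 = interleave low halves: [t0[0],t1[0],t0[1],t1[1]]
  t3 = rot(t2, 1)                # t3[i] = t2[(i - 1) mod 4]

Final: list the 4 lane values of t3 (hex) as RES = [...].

  t0: 5c 43 08 be
  t1: 43 08 5c be
  t2: 5c 43 43 08
  t3: 08 5c 43 43

RES = [ 0x08  0x5c  0x43  0x43 ]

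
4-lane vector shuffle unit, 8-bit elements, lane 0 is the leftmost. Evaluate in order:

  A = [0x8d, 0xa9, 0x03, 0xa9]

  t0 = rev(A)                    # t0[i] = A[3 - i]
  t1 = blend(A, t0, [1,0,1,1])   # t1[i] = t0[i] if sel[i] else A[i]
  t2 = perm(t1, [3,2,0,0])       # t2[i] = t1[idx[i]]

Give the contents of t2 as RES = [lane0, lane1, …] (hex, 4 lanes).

t0 = [0xa9, 0x03, 0xa9, 0x8d]
t1 = [0xa9, 0xa9, 0xa9, 0x8d]
t2 = [0x8d, 0xa9, 0xa9, 0xa9]

RES = [ 0x8d  0xa9  0xa9  0xa9 ]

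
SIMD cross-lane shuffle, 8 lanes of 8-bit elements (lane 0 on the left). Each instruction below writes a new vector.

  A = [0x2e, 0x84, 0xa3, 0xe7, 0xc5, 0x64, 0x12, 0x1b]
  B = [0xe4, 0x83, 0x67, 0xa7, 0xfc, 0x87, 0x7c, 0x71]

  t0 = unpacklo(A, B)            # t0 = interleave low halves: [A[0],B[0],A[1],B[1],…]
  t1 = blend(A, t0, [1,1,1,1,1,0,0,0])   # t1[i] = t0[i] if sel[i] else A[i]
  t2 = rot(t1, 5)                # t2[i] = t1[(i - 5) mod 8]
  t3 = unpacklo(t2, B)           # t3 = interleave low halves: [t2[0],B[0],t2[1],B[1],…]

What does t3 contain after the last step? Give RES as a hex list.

RES = [0x83, 0xe4, 0xa3, 0x83, 0x64, 0x67, 0x12, 0xa7]

  t0: 2e e4 84 83 a3 67 e7 a7
  t1: 2e e4 84 83 a3 64 12 1b
  t2: 83 a3 64 12 1b 2e e4 84
  t3: 83 e4 a3 83 64 67 12 a7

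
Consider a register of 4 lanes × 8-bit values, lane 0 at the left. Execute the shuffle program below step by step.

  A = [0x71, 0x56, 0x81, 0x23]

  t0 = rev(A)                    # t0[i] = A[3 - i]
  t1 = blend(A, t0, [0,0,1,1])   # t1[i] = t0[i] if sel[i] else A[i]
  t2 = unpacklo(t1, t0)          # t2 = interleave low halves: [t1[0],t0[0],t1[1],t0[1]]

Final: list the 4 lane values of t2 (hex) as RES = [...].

→ t0 |23|81|56|71|
→ t1 |71|56|56|71|
→ t2 |71|23|56|81|

RES = [0x71, 0x23, 0x56, 0x81]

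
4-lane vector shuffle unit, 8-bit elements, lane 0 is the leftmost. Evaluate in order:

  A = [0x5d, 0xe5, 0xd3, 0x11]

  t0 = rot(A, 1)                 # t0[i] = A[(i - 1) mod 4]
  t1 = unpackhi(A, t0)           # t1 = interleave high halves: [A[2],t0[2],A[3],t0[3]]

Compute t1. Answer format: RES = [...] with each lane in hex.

→ t0 |11|5d|e5|d3|
→ t1 |d3|e5|11|d3|

RES = [0xd3, 0xe5, 0x11, 0xd3]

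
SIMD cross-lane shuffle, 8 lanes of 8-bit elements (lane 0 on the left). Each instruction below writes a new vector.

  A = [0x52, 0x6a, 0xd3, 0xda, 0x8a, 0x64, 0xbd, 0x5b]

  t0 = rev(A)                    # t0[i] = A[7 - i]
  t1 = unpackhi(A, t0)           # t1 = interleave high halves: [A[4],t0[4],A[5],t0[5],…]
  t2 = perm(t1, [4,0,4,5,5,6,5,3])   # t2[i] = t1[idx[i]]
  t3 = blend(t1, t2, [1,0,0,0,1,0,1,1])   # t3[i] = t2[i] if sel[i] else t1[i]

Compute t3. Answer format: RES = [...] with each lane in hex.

RES = [ 0xbd  0xda  0x64  0xd3  0x6a  0x6a  0x6a  0xd3 ]

→ t0 |5b|bd|64|8a|da|d3|6a|52|
→ t1 |8a|da|64|d3|bd|6a|5b|52|
→ t2 |bd|8a|bd|6a|6a|5b|6a|d3|
→ t3 |bd|da|64|d3|6a|6a|6a|d3|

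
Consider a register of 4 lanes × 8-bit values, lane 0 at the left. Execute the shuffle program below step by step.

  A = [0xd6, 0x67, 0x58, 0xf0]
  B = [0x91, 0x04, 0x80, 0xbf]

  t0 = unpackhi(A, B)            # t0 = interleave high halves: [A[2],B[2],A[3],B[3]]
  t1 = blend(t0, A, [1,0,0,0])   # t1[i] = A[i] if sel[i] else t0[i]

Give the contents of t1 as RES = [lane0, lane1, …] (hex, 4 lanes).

→ t0 |58|80|f0|bf|
→ t1 |d6|80|f0|bf|

RES = [0xd6, 0x80, 0xf0, 0xbf]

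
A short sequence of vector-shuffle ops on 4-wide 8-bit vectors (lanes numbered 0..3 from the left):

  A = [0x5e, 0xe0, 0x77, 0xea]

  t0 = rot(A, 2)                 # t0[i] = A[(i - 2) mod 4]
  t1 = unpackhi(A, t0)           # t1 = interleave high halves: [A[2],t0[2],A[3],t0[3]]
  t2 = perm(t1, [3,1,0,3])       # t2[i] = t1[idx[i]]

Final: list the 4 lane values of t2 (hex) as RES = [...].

RES = [ 0xe0  0x5e  0x77  0xe0 ]

  t0: 77 ea 5e e0
  t1: 77 5e ea e0
  t2: e0 5e 77 e0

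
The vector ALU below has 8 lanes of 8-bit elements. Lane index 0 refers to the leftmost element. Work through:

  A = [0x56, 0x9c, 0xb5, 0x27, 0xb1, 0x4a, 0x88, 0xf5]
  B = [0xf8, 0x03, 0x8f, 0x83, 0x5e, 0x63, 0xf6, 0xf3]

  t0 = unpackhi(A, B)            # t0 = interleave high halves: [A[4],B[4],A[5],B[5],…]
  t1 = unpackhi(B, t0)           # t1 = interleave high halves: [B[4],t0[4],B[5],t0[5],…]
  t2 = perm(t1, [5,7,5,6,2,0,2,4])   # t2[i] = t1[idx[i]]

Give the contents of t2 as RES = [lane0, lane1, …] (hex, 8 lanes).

t0 = [0xb1, 0x5e, 0x4a, 0x63, 0x88, 0xf6, 0xf5, 0xf3]
t1 = [0x5e, 0x88, 0x63, 0xf6, 0xf6, 0xf5, 0xf3, 0xf3]
t2 = [0xf5, 0xf3, 0xf5, 0xf3, 0x63, 0x5e, 0x63, 0xf6]

RES = [0xf5, 0xf3, 0xf5, 0xf3, 0x63, 0x5e, 0x63, 0xf6]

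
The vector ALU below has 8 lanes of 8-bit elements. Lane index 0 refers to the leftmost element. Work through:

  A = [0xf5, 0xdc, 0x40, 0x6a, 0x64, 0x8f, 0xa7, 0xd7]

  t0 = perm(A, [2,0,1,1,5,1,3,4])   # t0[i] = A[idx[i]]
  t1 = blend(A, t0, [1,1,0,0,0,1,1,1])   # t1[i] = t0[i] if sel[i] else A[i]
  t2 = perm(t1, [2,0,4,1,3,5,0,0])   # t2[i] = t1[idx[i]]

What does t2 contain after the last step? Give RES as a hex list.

RES = [ 0x40  0x40  0x64  0xf5  0x6a  0xdc  0x40  0x40 ]

→ t0 |40|f5|dc|dc|8f|dc|6a|64|
→ t1 |40|f5|40|6a|64|dc|6a|64|
→ t2 |40|40|64|f5|6a|dc|40|40|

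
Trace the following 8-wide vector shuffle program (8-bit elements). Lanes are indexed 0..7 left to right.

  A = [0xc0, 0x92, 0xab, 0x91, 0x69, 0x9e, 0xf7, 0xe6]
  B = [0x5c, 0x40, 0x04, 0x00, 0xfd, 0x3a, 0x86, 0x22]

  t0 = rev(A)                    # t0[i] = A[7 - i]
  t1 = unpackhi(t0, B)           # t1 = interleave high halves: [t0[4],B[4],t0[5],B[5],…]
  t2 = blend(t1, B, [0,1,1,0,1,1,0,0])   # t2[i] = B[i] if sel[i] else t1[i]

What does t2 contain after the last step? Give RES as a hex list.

  t0: e6 f7 9e 69 91 ab 92 c0
  t1: 91 fd ab 3a 92 86 c0 22
  t2: 91 40 04 3a fd 3a c0 22

RES = [ 0x91  0x40  0x04  0x3a  0xfd  0x3a  0xc0  0x22 ]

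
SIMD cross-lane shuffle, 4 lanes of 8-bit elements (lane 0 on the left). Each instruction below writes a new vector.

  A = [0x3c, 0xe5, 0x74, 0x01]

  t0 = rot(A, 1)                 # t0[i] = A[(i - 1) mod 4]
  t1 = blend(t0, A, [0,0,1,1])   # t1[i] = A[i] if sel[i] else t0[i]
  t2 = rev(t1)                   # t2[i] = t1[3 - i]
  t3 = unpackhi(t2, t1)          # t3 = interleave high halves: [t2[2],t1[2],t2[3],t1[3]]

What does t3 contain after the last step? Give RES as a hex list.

t0 = [0x01, 0x3c, 0xe5, 0x74]
t1 = [0x01, 0x3c, 0x74, 0x01]
t2 = [0x01, 0x74, 0x3c, 0x01]
t3 = [0x3c, 0x74, 0x01, 0x01]

RES = [ 0x3c  0x74  0x01  0x01 ]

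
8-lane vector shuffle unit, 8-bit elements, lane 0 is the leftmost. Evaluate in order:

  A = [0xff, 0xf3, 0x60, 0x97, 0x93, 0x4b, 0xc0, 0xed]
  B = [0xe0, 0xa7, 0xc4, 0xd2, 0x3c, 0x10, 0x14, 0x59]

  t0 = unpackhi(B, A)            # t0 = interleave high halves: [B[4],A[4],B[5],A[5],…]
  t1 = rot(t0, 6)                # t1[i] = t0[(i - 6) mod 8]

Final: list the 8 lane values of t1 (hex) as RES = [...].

t0 = [0x3c, 0x93, 0x10, 0x4b, 0x14, 0xc0, 0x59, 0xed]
t1 = [0x10, 0x4b, 0x14, 0xc0, 0x59, 0xed, 0x3c, 0x93]

RES = [ 0x10  0x4b  0x14  0xc0  0x59  0xed  0x3c  0x93 ]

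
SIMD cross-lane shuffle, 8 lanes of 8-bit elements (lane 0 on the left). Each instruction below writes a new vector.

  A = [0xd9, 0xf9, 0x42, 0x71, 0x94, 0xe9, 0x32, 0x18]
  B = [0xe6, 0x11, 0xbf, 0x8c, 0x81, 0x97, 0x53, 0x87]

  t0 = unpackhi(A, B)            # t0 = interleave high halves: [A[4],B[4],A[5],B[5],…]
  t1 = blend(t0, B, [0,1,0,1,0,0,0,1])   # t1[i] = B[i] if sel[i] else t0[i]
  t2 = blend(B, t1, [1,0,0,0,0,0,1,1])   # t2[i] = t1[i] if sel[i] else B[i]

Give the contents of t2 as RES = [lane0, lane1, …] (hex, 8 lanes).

  t0: 94 81 e9 97 32 53 18 87
  t1: 94 11 e9 8c 32 53 18 87
  t2: 94 11 bf 8c 81 97 18 87

RES = [ 0x94  0x11  0xbf  0x8c  0x81  0x97  0x18  0x87 ]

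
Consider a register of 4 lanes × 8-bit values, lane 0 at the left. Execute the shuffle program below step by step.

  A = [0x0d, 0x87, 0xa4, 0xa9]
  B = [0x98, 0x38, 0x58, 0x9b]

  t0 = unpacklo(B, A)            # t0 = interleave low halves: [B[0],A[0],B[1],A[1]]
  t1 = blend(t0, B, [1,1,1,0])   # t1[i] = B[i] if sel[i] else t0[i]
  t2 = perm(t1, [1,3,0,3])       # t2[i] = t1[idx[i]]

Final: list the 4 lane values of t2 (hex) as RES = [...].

RES = [ 0x38  0x87  0x98  0x87 ]

t0 = [0x98, 0x0d, 0x38, 0x87]
t1 = [0x98, 0x38, 0x58, 0x87]
t2 = [0x38, 0x87, 0x98, 0x87]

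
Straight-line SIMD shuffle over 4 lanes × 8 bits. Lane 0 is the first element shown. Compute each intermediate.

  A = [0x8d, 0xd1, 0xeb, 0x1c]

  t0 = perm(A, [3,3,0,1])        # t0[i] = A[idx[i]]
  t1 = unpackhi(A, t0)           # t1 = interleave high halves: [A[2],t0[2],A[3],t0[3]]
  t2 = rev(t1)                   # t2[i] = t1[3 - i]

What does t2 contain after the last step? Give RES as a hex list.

t0 = [0x1c, 0x1c, 0x8d, 0xd1]
t1 = [0xeb, 0x8d, 0x1c, 0xd1]
t2 = [0xd1, 0x1c, 0x8d, 0xeb]

RES = [0xd1, 0x1c, 0x8d, 0xeb]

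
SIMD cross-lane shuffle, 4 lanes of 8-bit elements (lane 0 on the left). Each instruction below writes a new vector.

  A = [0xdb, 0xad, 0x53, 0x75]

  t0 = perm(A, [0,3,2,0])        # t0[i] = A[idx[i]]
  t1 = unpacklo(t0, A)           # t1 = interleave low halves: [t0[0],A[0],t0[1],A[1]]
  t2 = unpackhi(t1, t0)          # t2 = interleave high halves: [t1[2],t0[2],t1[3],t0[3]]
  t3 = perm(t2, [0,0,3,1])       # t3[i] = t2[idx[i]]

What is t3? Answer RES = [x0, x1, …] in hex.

RES = [0x75, 0x75, 0xdb, 0x53]

→ t0 |db|75|53|db|
→ t1 |db|db|75|ad|
→ t2 |75|53|ad|db|
→ t3 |75|75|db|53|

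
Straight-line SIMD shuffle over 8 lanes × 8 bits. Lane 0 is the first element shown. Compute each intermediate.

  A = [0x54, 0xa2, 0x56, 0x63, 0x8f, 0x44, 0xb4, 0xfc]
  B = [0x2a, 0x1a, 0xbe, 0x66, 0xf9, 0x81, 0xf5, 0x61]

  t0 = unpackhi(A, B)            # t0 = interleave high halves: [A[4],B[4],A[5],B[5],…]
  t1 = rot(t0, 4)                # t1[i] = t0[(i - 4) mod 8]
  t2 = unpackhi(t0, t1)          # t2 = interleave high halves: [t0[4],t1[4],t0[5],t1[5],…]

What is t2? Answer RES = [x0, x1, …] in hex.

RES = [0xb4, 0x8f, 0xf5, 0xf9, 0xfc, 0x44, 0x61, 0x81]

  t0: 8f f9 44 81 b4 f5 fc 61
  t1: b4 f5 fc 61 8f f9 44 81
  t2: b4 8f f5 f9 fc 44 61 81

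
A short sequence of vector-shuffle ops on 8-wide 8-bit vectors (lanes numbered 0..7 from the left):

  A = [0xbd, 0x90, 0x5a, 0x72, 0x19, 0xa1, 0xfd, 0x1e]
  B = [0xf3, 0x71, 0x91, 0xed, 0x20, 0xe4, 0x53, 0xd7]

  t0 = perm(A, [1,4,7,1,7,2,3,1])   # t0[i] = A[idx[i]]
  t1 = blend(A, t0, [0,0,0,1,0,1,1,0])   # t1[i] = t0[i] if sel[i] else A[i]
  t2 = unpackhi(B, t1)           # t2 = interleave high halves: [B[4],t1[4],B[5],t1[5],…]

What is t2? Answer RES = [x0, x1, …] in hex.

RES = [0x20, 0x19, 0xe4, 0x5a, 0x53, 0x72, 0xd7, 0x1e]

  t0: 90 19 1e 90 1e 5a 72 90
  t1: bd 90 5a 90 19 5a 72 1e
  t2: 20 19 e4 5a 53 72 d7 1e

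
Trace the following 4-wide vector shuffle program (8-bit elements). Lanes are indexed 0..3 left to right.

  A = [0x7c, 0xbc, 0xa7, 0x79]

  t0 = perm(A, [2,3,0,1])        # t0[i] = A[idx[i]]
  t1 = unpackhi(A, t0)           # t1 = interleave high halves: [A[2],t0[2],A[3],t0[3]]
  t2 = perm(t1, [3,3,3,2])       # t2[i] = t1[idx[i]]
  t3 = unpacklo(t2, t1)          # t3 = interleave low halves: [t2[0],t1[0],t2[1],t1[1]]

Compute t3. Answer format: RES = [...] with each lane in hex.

  t0: a7 79 7c bc
  t1: a7 7c 79 bc
  t2: bc bc bc 79
  t3: bc a7 bc 7c

RES = [ 0xbc  0xa7  0xbc  0x7c ]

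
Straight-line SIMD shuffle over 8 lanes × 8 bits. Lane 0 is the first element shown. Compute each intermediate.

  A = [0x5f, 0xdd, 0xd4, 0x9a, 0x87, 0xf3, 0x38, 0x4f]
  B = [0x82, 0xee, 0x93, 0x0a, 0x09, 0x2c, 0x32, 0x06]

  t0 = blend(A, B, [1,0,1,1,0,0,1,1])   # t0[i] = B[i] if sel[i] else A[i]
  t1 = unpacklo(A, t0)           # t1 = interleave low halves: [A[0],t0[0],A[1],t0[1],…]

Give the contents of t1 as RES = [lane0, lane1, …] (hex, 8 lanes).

RES = [0x5f, 0x82, 0xdd, 0xdd, 0xd4, 0x93, 0x9a, 0x0a]

→ t0 |82|dd|93|0a|87|f3|32|06|
→ t1 |5f|82|dd|dd|d4|93|9a|0a|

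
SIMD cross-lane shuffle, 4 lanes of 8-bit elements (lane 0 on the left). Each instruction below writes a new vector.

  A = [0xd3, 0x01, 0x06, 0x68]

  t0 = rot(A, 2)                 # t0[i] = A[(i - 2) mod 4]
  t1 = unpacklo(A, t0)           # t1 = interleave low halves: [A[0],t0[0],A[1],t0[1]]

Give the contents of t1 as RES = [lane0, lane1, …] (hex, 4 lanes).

RES = [0xd3, 0x06, 0x01, 0x68]

t0 = [0x06, 0x68, 0xd3, 0x01]
t1 = [0xd3, 0x06, 0x01, 0x68]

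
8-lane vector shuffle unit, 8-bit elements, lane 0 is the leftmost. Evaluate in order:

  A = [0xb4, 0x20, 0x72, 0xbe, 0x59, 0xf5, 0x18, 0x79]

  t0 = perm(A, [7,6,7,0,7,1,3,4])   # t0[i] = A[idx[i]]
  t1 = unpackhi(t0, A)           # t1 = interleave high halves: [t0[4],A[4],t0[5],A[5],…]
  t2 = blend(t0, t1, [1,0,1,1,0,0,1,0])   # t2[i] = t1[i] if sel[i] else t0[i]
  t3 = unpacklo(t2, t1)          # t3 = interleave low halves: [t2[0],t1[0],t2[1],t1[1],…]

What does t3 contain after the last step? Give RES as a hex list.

  t0: 79 18 79 b4 79 20 be 59
  t1: 79 59 20 f5 be 18 59 79
  t2: 79 18 20 f5 79 20 59 59
  t3: 79 79 18 59 20 20 f5 f5

RES = [ 0x79  0x79  0x18  0x59  0x20  0x20  0xf5  0xf5 ]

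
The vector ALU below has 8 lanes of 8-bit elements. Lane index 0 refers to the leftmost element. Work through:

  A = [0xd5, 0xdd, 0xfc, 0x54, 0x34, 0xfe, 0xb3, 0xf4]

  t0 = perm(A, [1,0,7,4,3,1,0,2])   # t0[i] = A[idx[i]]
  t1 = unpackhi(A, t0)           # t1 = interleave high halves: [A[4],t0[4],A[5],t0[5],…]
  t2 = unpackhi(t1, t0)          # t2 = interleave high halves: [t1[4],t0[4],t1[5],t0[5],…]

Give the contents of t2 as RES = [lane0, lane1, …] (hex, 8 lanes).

→ t0 |dd|d5|f4|34|54|dd|d5|fc|
→ t1 |34|54|fe|dd|b3|d5|f4|fc|
→ t2 |b3|54|d5|dd|f4|d5|fc|fc|

RES = [ 0xb3  0x54  0xd5  0xdd  0xf4  0xd5  0xfc  0xfc ]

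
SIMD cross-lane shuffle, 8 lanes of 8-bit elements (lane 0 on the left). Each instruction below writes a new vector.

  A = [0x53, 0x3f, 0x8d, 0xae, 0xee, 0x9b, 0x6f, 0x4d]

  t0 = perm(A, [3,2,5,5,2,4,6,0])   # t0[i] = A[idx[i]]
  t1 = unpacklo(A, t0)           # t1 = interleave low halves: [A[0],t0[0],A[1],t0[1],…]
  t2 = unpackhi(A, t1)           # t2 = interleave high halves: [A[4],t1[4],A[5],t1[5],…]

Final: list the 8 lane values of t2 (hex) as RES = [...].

→ t0 |ae|8d|9b|9b|8d|ee|6f|53|
→ t1 |53|ae|3f|8d|8d|9b|ae|9b|
→ t2 |ee|8d|9b|9b|6f|ae|4d|9b|

RES = [0xee, 0x8d, 0x9b, 0x9b, 0x6f, 0xae, 0x4d, 0x9b]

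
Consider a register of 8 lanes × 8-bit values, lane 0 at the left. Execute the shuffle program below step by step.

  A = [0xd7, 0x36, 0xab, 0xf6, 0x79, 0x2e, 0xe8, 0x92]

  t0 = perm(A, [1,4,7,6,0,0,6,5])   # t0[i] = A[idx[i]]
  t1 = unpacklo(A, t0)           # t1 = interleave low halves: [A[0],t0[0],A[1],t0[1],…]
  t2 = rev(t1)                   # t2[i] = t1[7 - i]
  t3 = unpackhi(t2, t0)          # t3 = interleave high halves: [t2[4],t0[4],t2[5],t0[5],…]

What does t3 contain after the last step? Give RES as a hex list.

  t0: 36 79 92 e8 d7 d7 e8 2e
  t1: d7 36 36 79 ab 92 f6 e8
  t2: e8 f6 92 ab 79 36 36 d7
  t3: 79 d7 36 d7 36 e8 d7 2e

RES = [0x79, 0xd7, 0x36, 0xd7, 0x36, 0xe8, 0xd7, 0x2e]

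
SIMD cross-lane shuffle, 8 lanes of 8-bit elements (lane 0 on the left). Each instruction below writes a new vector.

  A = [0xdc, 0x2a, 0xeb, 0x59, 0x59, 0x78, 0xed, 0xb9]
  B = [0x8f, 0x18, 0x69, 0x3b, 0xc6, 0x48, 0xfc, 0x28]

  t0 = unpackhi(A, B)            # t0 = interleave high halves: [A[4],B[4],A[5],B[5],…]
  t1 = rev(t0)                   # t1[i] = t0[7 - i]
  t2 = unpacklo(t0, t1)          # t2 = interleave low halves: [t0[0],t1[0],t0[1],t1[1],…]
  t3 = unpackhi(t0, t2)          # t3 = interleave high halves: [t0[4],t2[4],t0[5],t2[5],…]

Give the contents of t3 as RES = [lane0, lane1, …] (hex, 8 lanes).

→ t0 |59|c6|78|48|ed|fc|b9|28|
→ t1 |28|b9|fc|ed|48|78|c6|59|
→ t2 |59|28|c6|b9|78|fc|48|ed|
→ t3 |ed|78|fc|fc|b9|48|28|ed|

RES = [ 0xed  0x78  0xfc  0xfc  0xb9  0x48  0x28  0xed ]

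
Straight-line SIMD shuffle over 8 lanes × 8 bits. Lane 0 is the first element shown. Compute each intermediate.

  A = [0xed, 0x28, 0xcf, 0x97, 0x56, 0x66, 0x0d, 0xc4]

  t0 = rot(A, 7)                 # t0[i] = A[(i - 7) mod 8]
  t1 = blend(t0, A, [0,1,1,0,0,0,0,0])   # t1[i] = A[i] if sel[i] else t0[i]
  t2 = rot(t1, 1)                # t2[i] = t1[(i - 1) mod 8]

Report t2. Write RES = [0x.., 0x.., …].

RES = [0xed, 0x28, 0x28, 0xcf, 0x56, 0x66, 0x0d, 0xc4]

→ t0 |28|cf|97|56|66|0d|c4|ed|
→ t1 |28|28|cf|56|66|0d|c4|ed|
→ t2 |ed|28|28|cf|56|66|0d|c4|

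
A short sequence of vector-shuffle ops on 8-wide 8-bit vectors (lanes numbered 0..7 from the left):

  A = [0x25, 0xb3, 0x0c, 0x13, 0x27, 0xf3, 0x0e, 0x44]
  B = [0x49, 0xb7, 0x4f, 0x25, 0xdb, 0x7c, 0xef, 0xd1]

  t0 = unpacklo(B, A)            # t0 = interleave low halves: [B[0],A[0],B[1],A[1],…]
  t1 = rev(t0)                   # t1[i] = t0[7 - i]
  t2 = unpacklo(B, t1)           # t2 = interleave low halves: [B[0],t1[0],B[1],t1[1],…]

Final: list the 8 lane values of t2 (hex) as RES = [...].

→ t0 |49|25|b7|b3|4f|0c|25|13|
→ t1 |13|25|0c|4f|b3|b7|25|49|
→ t2 |49|13|b7|25|4f|0c|25|4f|

RES = [0x49, 0x13, 0xb7, 0x25, 0x4f, 0x0c, 0x25, 0x4f]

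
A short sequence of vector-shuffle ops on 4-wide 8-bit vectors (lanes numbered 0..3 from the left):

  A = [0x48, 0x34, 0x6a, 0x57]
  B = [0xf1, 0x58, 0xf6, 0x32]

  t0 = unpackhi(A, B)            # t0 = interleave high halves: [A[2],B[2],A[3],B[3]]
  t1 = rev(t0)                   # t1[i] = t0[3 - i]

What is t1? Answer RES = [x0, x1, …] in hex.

RES = [0x32, 0x57, 0xf6, 0x6a]

t0 = [0x6a, 0xf6, 0x57, 0x32]
t1 = [0x32, 0x57, 0xf6, 0x6a]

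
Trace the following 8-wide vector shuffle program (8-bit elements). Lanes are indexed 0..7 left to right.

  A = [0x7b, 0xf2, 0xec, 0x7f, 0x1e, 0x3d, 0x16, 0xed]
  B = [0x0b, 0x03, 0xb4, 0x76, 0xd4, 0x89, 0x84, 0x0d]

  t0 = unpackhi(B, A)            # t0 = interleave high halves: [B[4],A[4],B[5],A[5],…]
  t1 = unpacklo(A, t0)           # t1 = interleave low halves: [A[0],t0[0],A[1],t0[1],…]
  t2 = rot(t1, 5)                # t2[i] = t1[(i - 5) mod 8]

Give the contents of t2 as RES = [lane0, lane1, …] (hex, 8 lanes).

→ t0 |d4|1e|89|3d|84|16|0d|ed|
→ t1 |7b|d4|f2|1e|ec|89|7f|3d|
→ t2 |1e|ec|89|7f|3d|7b|d4|f2|

RES = [0x1e, 0xec, 0x89, 0x7f, 0x3d, 0x7b, 0xd4, 0xf2]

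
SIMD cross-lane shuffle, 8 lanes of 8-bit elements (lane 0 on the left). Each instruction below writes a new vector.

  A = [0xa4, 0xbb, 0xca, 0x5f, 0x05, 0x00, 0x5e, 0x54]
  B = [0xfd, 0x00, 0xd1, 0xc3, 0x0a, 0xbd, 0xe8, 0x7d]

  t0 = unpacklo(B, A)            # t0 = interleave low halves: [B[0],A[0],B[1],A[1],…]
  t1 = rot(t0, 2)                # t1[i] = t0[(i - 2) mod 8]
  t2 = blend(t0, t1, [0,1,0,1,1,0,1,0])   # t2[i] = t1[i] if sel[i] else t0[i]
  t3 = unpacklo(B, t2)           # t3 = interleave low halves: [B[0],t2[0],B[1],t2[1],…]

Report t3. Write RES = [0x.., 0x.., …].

→ t0 |fd|a4|00|bb|d1|ca|c3|5f|
→ t1 |c3|5f|fd|a4|00|bb|d1|ca|
→ t2 |fd|5f|00|a4|00|ca|d1|5f|
→ t3 |fd|fd|00|5f|d1|00|c3|a4|

RES = [0xfd, 0xfd, 0x00, 0x5f, 0xd1, 0x00, 0xc3, 0xa4]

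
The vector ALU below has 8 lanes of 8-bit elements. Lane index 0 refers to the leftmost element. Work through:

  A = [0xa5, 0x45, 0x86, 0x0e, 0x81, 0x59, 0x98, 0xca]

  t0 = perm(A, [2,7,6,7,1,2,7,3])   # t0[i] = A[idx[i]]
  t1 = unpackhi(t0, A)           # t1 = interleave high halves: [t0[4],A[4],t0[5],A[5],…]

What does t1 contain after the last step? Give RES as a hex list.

t0 = [0x86, 0xca, 0x98, 0xca, 0x45, 0x86, 0xca, 0x0e]
t1 = [0x45, 0x81, 0x86, 0x59, 0xca, 0x98, 0x0e, 0xca]

RES = [0x45, 0x81, 0x86, 0x59, 0xca, 0x98, 0x0e, 0xca]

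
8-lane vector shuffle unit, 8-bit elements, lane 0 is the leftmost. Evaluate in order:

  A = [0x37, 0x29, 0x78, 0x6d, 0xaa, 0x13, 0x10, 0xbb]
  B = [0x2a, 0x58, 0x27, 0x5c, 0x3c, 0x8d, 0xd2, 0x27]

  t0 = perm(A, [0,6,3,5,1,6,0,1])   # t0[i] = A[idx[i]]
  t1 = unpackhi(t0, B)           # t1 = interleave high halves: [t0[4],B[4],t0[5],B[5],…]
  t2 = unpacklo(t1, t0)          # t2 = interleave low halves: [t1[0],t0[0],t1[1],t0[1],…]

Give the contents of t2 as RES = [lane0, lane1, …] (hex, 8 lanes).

RES = [ 0x29  0x37  0x3c  0x10  0x10  0x6d  0x8d  0x13 ]

  t0: 37 10 6d 13 29 10 37 29
  t1: 29 3c 10 8d 37 d2 29 27
  t2: 29 37 3c 10 10 6d 8d 13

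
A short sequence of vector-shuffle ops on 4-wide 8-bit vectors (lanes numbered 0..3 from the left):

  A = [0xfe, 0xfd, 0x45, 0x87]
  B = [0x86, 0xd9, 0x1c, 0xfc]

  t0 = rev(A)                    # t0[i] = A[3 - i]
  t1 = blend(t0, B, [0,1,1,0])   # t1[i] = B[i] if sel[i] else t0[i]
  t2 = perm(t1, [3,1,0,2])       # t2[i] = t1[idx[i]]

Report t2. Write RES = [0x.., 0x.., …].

  t0: 87 45 fd fe
  t1: 87 d9 1c fe
  t2: fe d9 87 1c

RES = [ 0xfe  0xd9  0x87  0x1c ]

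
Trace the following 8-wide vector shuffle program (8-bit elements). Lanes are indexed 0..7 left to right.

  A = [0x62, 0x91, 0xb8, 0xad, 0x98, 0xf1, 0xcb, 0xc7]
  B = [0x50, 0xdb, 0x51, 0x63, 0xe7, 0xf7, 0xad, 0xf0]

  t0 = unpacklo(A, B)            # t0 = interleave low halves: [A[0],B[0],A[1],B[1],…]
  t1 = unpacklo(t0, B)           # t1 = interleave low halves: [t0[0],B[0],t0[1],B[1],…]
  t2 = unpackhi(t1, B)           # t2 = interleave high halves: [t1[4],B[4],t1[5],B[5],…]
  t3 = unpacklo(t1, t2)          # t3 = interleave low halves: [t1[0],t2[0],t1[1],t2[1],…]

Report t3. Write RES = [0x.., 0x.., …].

  t0: 62 50 91 db b8 51 ad 63
  t1: 62 50 50 db 91 51 db 63
  t2: 91 e7 51 f7 db ad 63 f0
  t3: 62 91 50 e7 50 51 db f7

RES = [0x62, 0x91, 0x50, 0xe7, 0x50, 0x51, 0xdb, 0xf7]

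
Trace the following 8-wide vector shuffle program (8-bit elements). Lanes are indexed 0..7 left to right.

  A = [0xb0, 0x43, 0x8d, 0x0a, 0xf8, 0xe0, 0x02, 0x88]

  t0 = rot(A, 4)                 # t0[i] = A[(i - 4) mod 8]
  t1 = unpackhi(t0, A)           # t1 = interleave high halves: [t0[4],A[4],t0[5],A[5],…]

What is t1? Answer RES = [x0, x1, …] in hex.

→ t0 |f8|e0|02|88|b0|43|8d|0a|
→ t1 |b0|f8|43|e0|8d|02|0a|88|

RES = [0xb0, 0xf8, 0x43, 0xe0, 0x8d, 0x02, 0x0a, 0x88]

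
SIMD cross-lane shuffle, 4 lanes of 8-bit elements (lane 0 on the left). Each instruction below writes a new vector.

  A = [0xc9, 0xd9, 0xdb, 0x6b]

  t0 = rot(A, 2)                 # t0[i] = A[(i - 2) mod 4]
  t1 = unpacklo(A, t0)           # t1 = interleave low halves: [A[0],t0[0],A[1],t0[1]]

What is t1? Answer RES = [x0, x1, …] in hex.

→ t0 |db|6b|c9|d9|
→ t1 |c9|db|d9|6b|

RES = [ 0xc9  0xdb  0xd9  0x6b ]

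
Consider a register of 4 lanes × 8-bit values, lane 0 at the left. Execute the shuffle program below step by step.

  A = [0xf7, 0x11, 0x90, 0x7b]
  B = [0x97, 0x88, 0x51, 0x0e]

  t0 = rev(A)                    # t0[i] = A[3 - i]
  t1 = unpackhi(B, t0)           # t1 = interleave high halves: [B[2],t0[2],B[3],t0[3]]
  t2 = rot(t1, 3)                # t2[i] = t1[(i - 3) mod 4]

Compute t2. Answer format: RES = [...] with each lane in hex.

RES = [0x11, 0x0e, 0xf7, 0x51]

→ t0 |7b|90|11|f7|
→ t1 |51|11|0e|f7|
→ t2 |11|0e|f7|51|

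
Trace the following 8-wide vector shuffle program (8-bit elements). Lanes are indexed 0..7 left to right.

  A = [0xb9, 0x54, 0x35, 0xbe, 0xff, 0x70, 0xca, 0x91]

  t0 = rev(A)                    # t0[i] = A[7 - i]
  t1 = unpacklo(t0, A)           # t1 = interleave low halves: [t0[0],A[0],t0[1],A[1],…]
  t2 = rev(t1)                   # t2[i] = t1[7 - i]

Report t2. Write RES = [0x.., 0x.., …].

t0 = [0x91, 0xca, 0x70, 0xff, 0xbe, 0x35, 0x54, 0xb9]
t1 = [0x91, 0xb9, 0xca, 0x54, 0x70, 0x35, 0xff, 0xbe]
t2 = [0xbe, 0xff, 0x35, 0x70, 0x54, 0xca, 0xb9, 0x91]

RES = [0xbe, 0xff, 0x35, 0x70, 0x54, 0xca, 0xb9, 0x91]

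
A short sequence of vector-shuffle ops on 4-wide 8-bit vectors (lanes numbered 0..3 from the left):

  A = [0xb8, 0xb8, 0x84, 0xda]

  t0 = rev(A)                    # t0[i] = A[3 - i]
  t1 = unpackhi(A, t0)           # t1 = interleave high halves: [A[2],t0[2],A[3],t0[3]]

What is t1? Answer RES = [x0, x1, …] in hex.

t0 = [0xda, 0x84, 0xb8, 0xb8]
t1 = [0x84, 0xb8, 0xda, 0xb8]

RES = [0x84, 0xb8, 0xda, 0xb8]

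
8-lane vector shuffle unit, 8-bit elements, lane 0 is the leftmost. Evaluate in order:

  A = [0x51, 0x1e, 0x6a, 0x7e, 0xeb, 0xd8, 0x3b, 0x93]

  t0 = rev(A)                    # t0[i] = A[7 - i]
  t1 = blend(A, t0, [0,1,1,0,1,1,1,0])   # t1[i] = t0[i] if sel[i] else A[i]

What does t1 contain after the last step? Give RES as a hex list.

→ t0 |93|3b|d8|eb|7e|6a|1e|51|
→ t1 |51|3b|d8|7e|7e|6a|1e|93|

RES = [ 0x51  0x3b  0xd8  0x7e  0x7e  0x6a  0x1e  0x93 ]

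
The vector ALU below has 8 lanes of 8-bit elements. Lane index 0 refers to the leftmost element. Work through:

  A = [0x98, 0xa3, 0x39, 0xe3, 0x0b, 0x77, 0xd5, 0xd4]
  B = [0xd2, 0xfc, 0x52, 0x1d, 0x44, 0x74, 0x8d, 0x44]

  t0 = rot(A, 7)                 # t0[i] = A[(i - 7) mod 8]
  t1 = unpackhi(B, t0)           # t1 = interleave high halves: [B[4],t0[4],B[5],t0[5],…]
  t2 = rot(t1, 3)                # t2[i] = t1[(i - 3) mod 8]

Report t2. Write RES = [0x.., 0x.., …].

RES = [0xd4, 0x44, 0x98, 0x44, 0x77, 0x74, 0xd5, 0x8d]

t0 = [0xa3, 0x39, 0xe3, 0x0b, 0x77, 0xd5, 0xd4, 0x98]
t1 = [0x44, 0x77, 0x74, 0xd5, 0x8d, 0xd4, 0x44, 0x98]
t2 = [0xd4, 0x44, 0x98, 0x44, 0x77, 0x74, 0xd5, 0x8d]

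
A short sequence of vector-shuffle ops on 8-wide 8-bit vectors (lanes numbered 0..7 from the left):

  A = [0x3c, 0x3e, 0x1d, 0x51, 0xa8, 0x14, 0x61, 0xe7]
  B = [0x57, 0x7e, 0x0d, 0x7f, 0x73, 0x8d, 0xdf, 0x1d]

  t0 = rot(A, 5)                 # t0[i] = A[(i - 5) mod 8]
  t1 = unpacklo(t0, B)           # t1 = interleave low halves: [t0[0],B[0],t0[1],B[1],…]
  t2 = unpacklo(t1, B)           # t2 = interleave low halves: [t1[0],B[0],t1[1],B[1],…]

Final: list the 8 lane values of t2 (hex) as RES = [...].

RES = [ 0x51  0x57  0x57  0x7e  0xa8  0x0d  0x7e  0x7f ]

t0 = [0x51, 0xa8, 0x14, 0x61, 0xe7, 0x3c, 0x3e, 0x1d]
t1 = [0x51, 0x57, 0xa8, 0x7e, 0x14, 0x0d, 0x61, 0x7f]
t2 = [0x51, 0x57, 0x57, 0x7e, 0xa8, 0x0d, 0x7e, 0x7f]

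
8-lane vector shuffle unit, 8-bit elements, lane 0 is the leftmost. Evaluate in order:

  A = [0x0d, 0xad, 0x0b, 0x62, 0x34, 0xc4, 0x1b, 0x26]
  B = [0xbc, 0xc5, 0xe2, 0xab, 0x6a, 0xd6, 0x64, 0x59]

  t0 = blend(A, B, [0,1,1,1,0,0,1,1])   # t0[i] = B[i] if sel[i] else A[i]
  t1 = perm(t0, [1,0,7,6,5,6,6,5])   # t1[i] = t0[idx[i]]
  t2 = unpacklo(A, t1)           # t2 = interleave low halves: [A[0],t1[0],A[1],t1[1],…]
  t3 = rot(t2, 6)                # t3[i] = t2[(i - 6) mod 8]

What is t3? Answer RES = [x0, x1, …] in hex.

  t0: 0d c5 e2 ab 34 c4 64 59
  t1: c5 0d 59 64 c4 64 64 c4
  t2: 0d c5 ad 0d 0b 59 62 64
  t3: ad 0d 0b 59 62 64 0d c5

RES = [ 0xad  0x0d  0x0b  0x59  0x62  0x64  0x0d  0xc5 ]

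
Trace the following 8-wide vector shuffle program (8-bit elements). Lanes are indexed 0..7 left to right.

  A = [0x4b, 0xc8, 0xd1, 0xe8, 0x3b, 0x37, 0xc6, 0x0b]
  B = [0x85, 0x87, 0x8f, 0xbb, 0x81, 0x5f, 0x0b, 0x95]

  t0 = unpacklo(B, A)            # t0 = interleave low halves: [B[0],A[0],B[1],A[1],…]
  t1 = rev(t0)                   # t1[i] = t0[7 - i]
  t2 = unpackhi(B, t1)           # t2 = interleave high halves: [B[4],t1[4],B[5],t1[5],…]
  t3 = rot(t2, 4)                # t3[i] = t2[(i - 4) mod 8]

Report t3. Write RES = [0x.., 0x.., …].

RES = [0x0b, 0x4b, 0x95, 0x85, 0x81, 0xc8, 0x5f, 0x87]

→ t0 |85|4b|87|c8|8f|d1|bb|e8|
→ t1 |e8|bb|d1|8f|c8|87|4b|85|
→ t2 |81|c8|5f|87|0b|4b|95|85|
→ t3 |0b|4b|95|85|81|c8|5f|87|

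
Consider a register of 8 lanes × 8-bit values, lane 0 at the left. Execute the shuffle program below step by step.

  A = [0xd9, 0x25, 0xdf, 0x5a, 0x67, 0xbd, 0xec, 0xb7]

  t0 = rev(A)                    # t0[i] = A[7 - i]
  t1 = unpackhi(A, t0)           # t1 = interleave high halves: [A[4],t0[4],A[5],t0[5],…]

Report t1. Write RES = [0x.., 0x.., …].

→ t0 |b7|ec|bd|67|5a|df|25|d9|
→ t1 |67|5a|bd|df|ec|25|b7|d9|

RES = [0x67, 0x5a, 0xbd, 0xdf, 0xec, 0x25, 0xb7, 0xd9]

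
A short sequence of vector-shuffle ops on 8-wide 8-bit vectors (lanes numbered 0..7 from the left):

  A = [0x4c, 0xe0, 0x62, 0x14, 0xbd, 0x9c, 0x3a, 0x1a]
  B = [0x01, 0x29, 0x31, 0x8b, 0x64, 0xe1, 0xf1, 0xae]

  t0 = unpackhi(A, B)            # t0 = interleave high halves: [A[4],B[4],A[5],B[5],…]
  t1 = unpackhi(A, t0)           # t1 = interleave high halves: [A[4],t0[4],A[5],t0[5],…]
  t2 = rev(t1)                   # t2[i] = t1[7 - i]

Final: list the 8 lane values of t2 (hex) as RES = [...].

RES = [ 0xae  0x1a  0x1a  0x3a  0xf1  0x9c  0x3a  0xbd ]

t0 = [0xbd, 0x64, 0x9c, 0xe1, 0x3a, 0xf1, 0x1a, 0xae]
t1 = [0xbd, 0x3a, 0x9c, 0xf1, 0x3a, 0x1a, 0x1a, 0xae]
t2 = [0xae, 0x1a, 0x1a, 0x3a, 0xf1, 0x9c, 0x3a, 0xbd]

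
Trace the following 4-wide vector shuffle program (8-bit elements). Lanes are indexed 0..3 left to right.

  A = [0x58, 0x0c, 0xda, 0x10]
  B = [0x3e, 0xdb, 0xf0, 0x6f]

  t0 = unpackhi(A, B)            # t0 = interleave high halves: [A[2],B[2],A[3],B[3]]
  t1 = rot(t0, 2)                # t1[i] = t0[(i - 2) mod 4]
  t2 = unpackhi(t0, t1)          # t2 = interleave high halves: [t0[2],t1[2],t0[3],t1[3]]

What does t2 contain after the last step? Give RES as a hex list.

t0 = [0xda, 0xf0, 0x10, 0x6f]
t1 = [0x10, 0x6f, 0xda, 0xf0]
t2 = [0x10, 0xda, 0x6f, 0xf0]

RES = [ 0x10  0xda  0x6f  0xf0 ]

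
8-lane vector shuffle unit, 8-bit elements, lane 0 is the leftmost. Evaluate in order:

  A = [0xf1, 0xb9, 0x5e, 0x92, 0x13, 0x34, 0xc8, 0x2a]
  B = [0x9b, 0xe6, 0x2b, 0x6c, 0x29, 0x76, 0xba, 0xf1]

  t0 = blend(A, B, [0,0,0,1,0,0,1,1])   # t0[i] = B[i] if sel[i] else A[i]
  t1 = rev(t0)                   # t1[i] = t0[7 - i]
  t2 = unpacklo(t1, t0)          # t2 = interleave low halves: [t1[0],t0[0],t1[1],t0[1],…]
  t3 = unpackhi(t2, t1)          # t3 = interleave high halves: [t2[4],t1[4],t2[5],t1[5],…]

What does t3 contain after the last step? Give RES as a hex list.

RES = [ 0x34  0x6c  0x5e  0x5e  0x13  0xb9  0x6c  0xf1 ]

  t0: f1 b9 5e 6c 13 34 ba f1
  t1: f1 ba 34 13 6c 5e b9 f1
  t2: f1 f1 ba b9 34 5e 13 6c
  t3: 34 6c 5e 5e 13 b9 6c f1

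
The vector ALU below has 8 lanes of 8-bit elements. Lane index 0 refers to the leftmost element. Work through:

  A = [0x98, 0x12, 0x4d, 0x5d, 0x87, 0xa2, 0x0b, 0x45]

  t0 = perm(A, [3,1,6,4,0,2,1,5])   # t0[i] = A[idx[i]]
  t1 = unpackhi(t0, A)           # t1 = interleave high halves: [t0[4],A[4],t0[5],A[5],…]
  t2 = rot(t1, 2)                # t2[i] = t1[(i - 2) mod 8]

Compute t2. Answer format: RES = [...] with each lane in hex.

RES = [0xa2, 0x45, 0x98, 0x87, 0x4d, 0xa2, 0x12, 0x0b]

t0 = [0x5d, 0x12, 0x0b, 0x87, 0x98, 0x4d, 0x12, 0xa2]
t1 = [0x98, 0x87, 0x4d, 0xa2, 0x12, 0x0b, 0xa2, 0x45]
t2 = [0xa2, 0x45, 0x98, 0x87, 0x4d, 0xa2, 0x12, 0x0b]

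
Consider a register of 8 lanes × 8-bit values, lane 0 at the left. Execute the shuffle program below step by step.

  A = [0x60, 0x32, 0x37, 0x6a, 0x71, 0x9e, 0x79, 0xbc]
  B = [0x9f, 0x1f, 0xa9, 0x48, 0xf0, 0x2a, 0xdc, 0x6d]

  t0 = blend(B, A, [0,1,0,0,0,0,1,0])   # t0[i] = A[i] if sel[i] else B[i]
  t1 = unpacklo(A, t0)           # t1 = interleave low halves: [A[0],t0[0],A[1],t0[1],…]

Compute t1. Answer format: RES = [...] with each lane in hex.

→ t0 |9f|32|a9|48|f0|2a|79|6d|
→ t1 |60|9f|32|32|37|a9|6a|48|

RES = [0x60, 0x9f, 0x32, 0x32, 0x37, 0xa9, 0x6a, 0x48]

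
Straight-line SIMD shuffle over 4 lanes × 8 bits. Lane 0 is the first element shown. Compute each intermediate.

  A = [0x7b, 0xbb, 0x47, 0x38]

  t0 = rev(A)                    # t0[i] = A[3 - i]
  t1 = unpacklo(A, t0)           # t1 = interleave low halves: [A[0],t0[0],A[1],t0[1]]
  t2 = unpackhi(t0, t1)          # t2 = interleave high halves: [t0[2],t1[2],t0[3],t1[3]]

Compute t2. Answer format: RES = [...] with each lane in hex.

RES = [0xbb, 0xbb, 0x7b, 0x47]

t0 = [0x38, 0x47, 0xbb, 0x7b]
t1 = [0x7b, 0x38, 0xbb, 0x47]
t2 = [0xbb, 0xbb, 0x7b, 0x47]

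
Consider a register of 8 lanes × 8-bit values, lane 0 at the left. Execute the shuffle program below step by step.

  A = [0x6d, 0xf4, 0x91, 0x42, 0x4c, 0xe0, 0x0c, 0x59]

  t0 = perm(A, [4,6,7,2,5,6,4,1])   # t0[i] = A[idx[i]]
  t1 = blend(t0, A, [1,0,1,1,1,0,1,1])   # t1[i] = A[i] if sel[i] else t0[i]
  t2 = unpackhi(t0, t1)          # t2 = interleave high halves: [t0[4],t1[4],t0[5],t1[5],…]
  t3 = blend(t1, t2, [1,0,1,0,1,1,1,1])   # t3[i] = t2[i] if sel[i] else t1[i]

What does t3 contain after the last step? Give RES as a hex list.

t0 = [0x4c, 0x0c, 0x59, 0x91, 0xe0, 0x0c, 0x4c, 0xf4]
t1 = [0x6d, 0x0c, 0x91, 0x42, 0x4c, 0x0c, 0x0c, 0x59]
t2 = [0xe0, 0x4c, 0x0c, 0x0c, 0x4c, 0x0c, 0xf4, 0x59]
t3 = [0xe0, 0x0c, 0x0c, 0x42, 0x4c, 0x0c, 0xf4, 0x59]

RES = [ 0xe0  0x0c  0x0c  0x42  0x4c  0x0c  0xf4  0x59 ]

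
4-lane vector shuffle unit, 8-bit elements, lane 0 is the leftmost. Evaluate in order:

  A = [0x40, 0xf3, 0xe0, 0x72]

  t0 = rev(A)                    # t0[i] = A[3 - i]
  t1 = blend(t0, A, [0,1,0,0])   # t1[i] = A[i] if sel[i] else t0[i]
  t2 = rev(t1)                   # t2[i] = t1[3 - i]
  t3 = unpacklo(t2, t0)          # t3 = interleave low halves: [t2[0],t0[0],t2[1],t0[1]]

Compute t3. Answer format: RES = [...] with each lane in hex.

  t0: 72 e0 f3 40
  t1: 72 f3 f3 40
  t2: 40 f3 f3 72
  t3: 40 72 f3 e0

RES = [ 0x40  0x72  0xf3  0xe0 ]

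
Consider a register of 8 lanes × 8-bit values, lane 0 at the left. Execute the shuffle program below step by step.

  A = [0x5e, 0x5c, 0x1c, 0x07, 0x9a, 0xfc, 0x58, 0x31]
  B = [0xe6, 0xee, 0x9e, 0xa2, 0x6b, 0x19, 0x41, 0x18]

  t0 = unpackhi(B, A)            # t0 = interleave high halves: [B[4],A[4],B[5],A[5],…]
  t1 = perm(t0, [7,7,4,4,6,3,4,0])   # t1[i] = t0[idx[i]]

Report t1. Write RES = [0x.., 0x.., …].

t0 = [0x6b, 0x9a, 0x19, 0xfc, 0x41, 0x58, 0x18, 0x31]
t1 = [0x31, 0x31, 0x41, 0x41, 0x18, 0xfc, 0x41, 0x6b]

RES = [0x31, 0x31, 0x41, 0x41, 0x18, 0xfc, 0x41, 0x6b]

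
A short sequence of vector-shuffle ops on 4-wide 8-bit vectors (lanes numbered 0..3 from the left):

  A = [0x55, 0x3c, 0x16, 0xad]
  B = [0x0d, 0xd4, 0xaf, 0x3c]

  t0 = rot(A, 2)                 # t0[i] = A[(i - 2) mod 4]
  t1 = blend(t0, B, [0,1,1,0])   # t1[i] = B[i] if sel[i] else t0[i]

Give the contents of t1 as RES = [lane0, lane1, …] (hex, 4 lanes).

  t0: 16 ad 55 3c
  t1: 16 d4 af 3c

RES = [ 0x16  0xd4  0xaf  0x3c ]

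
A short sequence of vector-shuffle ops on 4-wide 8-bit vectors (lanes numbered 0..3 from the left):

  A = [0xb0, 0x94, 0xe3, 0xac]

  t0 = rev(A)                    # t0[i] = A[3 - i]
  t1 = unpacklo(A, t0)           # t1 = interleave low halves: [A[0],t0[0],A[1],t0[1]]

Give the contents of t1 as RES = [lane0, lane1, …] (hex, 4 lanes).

  t0: ac e3 94 b0
  t1: b0 ac 94 e3

RES = [ 0xb0  0xac  0x94  0xe3 ]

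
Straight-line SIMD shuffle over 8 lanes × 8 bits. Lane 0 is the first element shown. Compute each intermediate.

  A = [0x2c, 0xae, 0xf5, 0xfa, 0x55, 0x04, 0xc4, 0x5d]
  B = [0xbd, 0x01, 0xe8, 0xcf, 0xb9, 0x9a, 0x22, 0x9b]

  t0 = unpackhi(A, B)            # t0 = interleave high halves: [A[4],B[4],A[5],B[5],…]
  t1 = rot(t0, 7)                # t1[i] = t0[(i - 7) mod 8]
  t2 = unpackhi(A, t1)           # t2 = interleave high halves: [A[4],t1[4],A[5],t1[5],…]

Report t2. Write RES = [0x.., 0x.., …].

→ t0 |55|b9|04|9a|c4|22|5d|9b|
→ t1 |b9|04|9a|c4|22|5d|9b|55|
→ t2 |55|22|04|5d|c4|9b|5d|55|

RES = [ 0x55  0x22  0x04  0x5d  0xc4  0x9b  0x5d  0x55 ]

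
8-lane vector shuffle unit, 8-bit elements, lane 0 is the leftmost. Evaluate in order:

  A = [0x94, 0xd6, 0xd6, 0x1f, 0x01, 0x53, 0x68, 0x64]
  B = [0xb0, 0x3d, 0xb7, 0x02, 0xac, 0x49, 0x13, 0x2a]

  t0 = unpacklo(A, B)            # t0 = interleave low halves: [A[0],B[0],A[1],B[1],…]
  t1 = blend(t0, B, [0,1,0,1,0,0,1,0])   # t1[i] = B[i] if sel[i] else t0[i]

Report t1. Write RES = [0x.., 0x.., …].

RES = [ 0x94  0x3d  0xd6  0x02  0xd6  0xb7  0x13  0x02 ]

  t0: 94 b0 d6 3d d6 b7 1f 02
  t1: 94 3d d6 02 d6 b7 13 02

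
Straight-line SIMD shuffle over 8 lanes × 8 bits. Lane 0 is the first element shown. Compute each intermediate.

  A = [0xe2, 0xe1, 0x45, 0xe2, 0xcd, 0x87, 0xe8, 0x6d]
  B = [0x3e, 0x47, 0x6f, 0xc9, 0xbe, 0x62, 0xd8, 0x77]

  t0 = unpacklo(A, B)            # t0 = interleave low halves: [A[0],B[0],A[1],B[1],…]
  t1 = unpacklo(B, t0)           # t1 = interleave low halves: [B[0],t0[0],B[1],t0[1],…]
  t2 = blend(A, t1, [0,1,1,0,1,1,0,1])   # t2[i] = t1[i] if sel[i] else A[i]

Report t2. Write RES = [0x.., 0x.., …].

RES = [ 0xe2  0xe2  0x47  0xe2  0x6f  0xe1  0xe8  0x47 ]

→ t0 |e2|3e|e1|47|45|6f|e2|c9|
→ t1 |3e|e2|47|3e|6f|e1|c9|47|
→ t2 |e2|e2|47|e2|6f|e1|e8|47|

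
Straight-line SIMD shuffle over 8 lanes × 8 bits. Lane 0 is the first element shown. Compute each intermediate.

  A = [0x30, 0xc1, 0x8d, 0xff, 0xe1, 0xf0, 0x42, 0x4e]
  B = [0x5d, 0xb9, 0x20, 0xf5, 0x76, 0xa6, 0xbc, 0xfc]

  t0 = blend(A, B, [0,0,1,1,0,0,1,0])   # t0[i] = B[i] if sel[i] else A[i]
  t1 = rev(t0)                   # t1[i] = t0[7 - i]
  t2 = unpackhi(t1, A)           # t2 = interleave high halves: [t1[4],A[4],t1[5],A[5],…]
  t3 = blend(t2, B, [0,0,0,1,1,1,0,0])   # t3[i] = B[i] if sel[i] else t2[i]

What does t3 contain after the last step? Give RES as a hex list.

RES = [0xf5, 0xe1, 0x20, 0xf5, 0x76, 0xa6, 0x30, 0x4e]

  t0: 30 c1 20 f5 e1 f0 bc 4e
  t1: 4e bc f0 e1 f5 20 c1 30
  t2: f5 e1 20 f0 c1 42 30 4e
  t3: f5 e1 20 f5 76 a6 30 4e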